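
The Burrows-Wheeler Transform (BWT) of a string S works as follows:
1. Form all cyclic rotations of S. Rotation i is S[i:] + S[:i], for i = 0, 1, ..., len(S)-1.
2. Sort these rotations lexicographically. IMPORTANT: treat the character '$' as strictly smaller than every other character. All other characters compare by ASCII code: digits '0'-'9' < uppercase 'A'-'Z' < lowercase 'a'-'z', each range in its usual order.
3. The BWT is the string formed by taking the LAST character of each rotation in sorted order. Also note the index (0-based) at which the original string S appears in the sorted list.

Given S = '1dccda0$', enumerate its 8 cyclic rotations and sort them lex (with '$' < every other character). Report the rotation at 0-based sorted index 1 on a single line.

Answer: 0$1dccda

Derivation:
All 8 rotations (rotation i = S[i:]+S[:i]):
  rot[0] = 1dccda0$
  rot[1] = dccda0$1
  rot[2] = ccda0$1d
  rot[3] = cda0$1dc
  rot[4] = da0$1dcc
  rot[5] = a0$1dccd
  rot[6] = 0$1dccda
  rot[7] = $1dccda0
Sorted (with $ < everything):
  sorted[0] = $1dccda0
  sorted[1] = 0$1dccda
  sorted[2] = 1dccda0$
  sorted[3] = a0$1dccd
  sorted[4] = ccda0$1d
  sorted[5] = cda0$1dc
  sorted[6] = da0$1dcc
  sorted[7] = dccda0$1
sorted[1] = 0$1dccda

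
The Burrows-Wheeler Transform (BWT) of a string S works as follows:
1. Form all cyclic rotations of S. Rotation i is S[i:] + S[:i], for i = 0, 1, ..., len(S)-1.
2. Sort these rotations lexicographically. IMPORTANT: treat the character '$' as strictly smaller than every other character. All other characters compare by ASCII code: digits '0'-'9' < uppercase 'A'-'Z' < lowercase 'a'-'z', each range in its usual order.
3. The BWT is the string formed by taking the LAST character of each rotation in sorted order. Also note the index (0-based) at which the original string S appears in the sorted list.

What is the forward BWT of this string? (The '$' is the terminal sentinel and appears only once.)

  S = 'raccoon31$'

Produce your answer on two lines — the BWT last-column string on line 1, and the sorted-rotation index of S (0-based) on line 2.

Answer: 13nracooc$
9

Derivation:
All 10 rotations (rotation i = S[i:]+S[:i]):
  rot[0] = raccoon31$
  rot[1] = accoon31$r
  rot[2] = ccoon31$ra
  rot[3] = coon31$rac
  rot[4] = oon31$racc
  rot[5] = on31$racco
  rot[6] = n31$raccoo
  rot[7] = 31$raccoon
  rot[8] = 1$raccoon3
  rot[9] = $raccoon31
Sorted (with $ < everything):
  sorted[0] = $raccoon31  (last char: '1')
  sorted[1] = 1$raccoon3  (last char: '3')
  sorted[2] = 31$raccoon  (last char: 'n')
  sorted[3] = accoon31$r  (last char: 'r')
  sorted[4] = ccoon31$ra  (last char: 'a')
  sorted[5] = coon31$rac  (last char: 'c')
  sorted[6] = n31$raccoo  (last char: 'o')
  sorted[7] = on31$racco  (last char: 'o')
  sorted[8] = oon31$racc  (last char: 'c')
  sorted[9] = raccoon31$  (last char: '$')
Last column: 13nracooc$
Original string S is at sorted index 9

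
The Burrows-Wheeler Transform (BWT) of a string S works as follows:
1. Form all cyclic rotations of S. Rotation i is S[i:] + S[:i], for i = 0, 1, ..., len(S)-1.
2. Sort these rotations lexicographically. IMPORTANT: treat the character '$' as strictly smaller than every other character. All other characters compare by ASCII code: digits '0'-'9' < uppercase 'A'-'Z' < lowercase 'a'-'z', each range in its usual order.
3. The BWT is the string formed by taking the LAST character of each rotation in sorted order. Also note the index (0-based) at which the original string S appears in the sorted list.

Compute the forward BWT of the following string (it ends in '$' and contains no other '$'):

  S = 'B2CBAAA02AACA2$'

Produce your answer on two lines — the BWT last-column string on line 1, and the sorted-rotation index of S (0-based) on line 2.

Answer: 2AA0BACAB2A$CA2
11

Derivation:
All 15 rotations (rotation i = S[i:]+S[:i]):
  rot[0] = B2CBAAA02AACA2$
  rot[1] = 2CBAAA02AACA2$B
  rot[2] = CBAAA02AACA2$B2
  rot[3] = BAAA02AACA2$B2C
  rot[4] = AAA02AACA2$B2CB
  rot[5] = AA02AACA2$B2CBA
  rot[6] = A02AACA2$B2CBAA
  rot[7] = 02AACA2$B2CBAAA
  rot[8] = 2AACA2$B2CBAAA0
  rot[9] = AACA2$B2CBAAA02
  rot[10] = ACA2$B2CBAAA02A
  rot[11] = CA2$B2CBAAA02AA
  rot[12] = A2$B2CBAAA02AAC
  rot[13] = 2$B2CBAAA02AACA
  rot[14] = $B2CBAAA02AACA2
Sorted (with $ < everything):
  sorted[0] = $B2CBAAA02AACA2  (last char: '2')
  sorted[1] = 02AACA2$B2CBAAA  (last char: 'A')
  sorted[2] = 2$B2CBAAA02AACA  (last char: 'A')
  sorted[3] = 2AACA2$B2CBAAA0  (last char: '0')
  sorted[4] = 2CBAAA02AACA2$B  (last char: 'B')
  sorted[5] = A02AACA2$B2CBAA  (last char: 'A')
  sorted[6] = A2$B2CBAAA02AAC  (last char: 'C')
  sorted[7] = AA02AACA2$B2CBA  (last char: 'A')
  sorted[8] = AAA02AACA2$B2CB  (last char: 'B')
  sorted[9] = AACA2$B2CBAAA02  (last char: '2')
  sorted[10] = ACA2$B2CBAAA02A  (last char: 'A')
  sorted[11] = B2CBAAA02AACA2$  (last char: '$')
  sorted[12] = BAAA02AACA2$B2C  (last char: 'C')
  sorted[13] = CA2$B2CBAAA02AA  (last char: 'A')
  sorted[14] = CBAAA02AACA2$B2  (last char: '2')
Last column: 2AA0BACAB2A$CA2
Original string S is at sorted index 11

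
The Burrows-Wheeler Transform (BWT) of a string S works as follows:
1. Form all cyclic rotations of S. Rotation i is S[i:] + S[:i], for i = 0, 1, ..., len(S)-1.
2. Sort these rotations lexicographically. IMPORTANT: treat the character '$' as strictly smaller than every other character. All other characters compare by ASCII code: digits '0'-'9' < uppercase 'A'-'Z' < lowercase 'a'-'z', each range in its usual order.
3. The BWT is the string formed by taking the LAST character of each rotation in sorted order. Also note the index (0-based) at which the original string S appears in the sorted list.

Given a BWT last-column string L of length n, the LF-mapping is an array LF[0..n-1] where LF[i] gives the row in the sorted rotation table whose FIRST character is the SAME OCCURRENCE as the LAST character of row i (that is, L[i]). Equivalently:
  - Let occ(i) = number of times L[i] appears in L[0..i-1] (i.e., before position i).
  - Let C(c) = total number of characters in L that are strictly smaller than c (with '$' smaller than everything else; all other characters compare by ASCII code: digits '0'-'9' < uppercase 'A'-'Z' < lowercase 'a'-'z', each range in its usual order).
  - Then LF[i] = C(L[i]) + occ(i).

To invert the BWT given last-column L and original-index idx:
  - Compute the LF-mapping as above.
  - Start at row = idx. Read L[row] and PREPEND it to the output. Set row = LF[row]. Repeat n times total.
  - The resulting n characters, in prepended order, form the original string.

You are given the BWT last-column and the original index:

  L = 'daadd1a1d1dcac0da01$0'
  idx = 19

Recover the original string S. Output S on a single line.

LF mapping: 15 8 9 16 17 4 10 5 18 6 19 13 11 14 1 20 12 2 7 0 3
Walk LF starting at row 19, prepending L[row]:
  step 1: row=19, L[19]='$', prepend. Next row=LF[19]=0
  step 2: row=0, L[0]='d', prepend. Next row=LF[0]=15
  step 3: row=15, L[15]='d', prepend. Next row=LF[15]=20
  step 4: row=20, L[20]='0', prepend. Next row=LF[20]=3
  step 5: row=3, L[3]='d', prepend. Next row=LF[3]=16
  step 6: row=16, L[16]='a', prepend. Next row=LF[16]=12
  step 7: row=12, L[12]='a', prepend. Next row=LF[12]=11
  step 8: row=11, L[11]='c', prepend. Next row=LF[11]=13
  step 9: row=13, L[13]='c', prepend. Next row=LF[13]=14
  step 10: row=14, L[14]='0', prepend. Next row=LF[14]=1
  step 11: row=1, L[1]='a', prepend. Next row=LF[1]=8
  step 12: row=8, L[8]='d', prepend. Next row=LF[8]=18
  step 13: row=18, L[18]='1', prepend. Next row=LF[18]=7
  step 14: row=7, L[7]='1', prepend. Next row=LF[7]=5
  step 15: row=5, L[5]='1', prepend. Next row=LF[5]=4
  step 16: row=4, L[4]='d', prepend. Next row=LF[4]=17
  step 17: row=17, L[17]='0', prepend. Next row=LF[17]=2
  step 18: row=2, L[2]='a', prepend. Next row=LF[2]=9
  step 19: row=9, L[9]='1', prepend. Next row=LF[9]=6
  step 20: row=6, L[6]='a', prepend. Next row=LF[6]=10
  step 21: row=10, L[10]='d', prepend. Next row=LF[10]=19
Reversed output: da1a0d111da0ccaad0dd$

Answer: da1a0d111da0ccaad0dd$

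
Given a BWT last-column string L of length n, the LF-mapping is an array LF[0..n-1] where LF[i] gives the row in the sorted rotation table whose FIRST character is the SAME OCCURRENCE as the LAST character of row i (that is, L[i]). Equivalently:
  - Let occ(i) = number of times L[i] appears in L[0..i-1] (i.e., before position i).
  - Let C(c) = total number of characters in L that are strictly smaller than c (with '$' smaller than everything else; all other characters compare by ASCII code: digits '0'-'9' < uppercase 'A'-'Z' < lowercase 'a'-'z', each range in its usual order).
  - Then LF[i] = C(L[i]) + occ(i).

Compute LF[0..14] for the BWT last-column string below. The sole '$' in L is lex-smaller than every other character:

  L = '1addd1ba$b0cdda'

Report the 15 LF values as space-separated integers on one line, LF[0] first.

Char counts: '$':1, '0':1, '1':2, 'a':3, 'b':2, 'c':1, 'd':5
C (first-col start): C('$')=0, C('0')=1, C('1')=2, C('a')=4, C('b')=7, C('c')=9, C('d')=10
L[0]='1': occ=0, LF[0]=C('1')+0=2+0=2
L[1]='a': occ=0, LF[1]=C('a')+0=4+0=4
L[2]='d': occ=0, LF[2]=C('d')+0=10+0=10
L[3]='d': occ=1, LF[3]=C('d')+1=10+1=11
L[4]='d': occ=2, LF[4]=C('d')+2=10+2=12
L[5]='1': occ=1, LF[5]=C('1')+1=2+1=3
L[6]='b': occ=0, LF[6]=C('b')+0=7+0=7
L[7]='a': occ=1, LF[7]=C('a')+1=4+1=5
L[8]='$': occ=0, LF[8]=C('$')+0=0+0=0
L[9]='b': occ=1, LF[9]=C('b')+1=7+1=8
L[10]='0': occ=0, LF[10]=C('0')+0=1+0=1
L[11]='c': occ=0, LF[11]=C('c')+0=9+0=9
L[12]='d': occ=3, LF[12]=C('d')+3=10+3=13
L[13]='d': occ=4, LF[13]=C('d')+4=10+4=14
L[14]='a': occ=2, LF[14]=C('a')+2=4+2=6

Answer: 2 4 10 11 12 3 7 5 0 8 1 9 13 14 6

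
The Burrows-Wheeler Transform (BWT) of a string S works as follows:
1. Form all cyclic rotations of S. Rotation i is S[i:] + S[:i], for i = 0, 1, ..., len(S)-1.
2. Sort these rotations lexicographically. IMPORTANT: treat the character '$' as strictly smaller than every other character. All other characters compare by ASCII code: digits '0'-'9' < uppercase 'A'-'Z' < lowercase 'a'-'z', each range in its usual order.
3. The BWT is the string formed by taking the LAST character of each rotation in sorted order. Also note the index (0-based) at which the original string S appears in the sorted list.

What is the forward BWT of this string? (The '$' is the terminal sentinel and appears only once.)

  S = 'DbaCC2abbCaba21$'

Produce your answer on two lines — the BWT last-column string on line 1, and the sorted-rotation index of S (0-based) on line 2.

Answer: 12aCCab$bbC2baDa
7

Derivation:
All 16 rotations (rotation i = S[i:]+S[:i]):
  rot[0] = DbaCC2abbCaba21$
  rot[1] = baCC2abbCaba21$D
  rot[2] = aCC2abbCaba21$Db
  rot[3] = CC2abbCaba21$Dba
  rot[4] = C2abbCaba21$DbaC
  rot[5] = 2abbCaba21$DbaCC
  rot[6] = abbCaba21$DbaCC2
  rot[7] = bbCaba21$DbaCC2a
  rot[8] = bCaba21$DbaCC2ab
  rot[9] = Caba21$DbaCC2abb
  rot[10] = aba21$DbaCC2abbC
  rot[11] = ba21$DbaCC2abbCa
  rot[12] = a21$DbaCC2abbCab
  rot[13] = 21$DbaCC2abbCaba
  rot[14] = 1$DbaCC2abbCaba2
  rot[15] = $DbaCC2abbCaba21
Sorted (with $ < everything):
  sorted[0] = $DbaCC2abbCaba21  (last char: '1')
  sorted[1] = 1$DbaCC2abbCaba2  (last char: '2')
  sorted[2] = 21$DbaCC2abbCaba  (last char: 'a')
  sorted[3] = 2abbCaba21$DbaCC  (last char: 'C')
  sorted[4] = C2abbCaba21$DbaC  (last char: 'C')
  sorted[5] = CC2abbCaba21$Dba  (last char: 'a')
  sorted[6] = Caba21$DbaCC2abb  (last char: 'b')
  sorted[7] = DbaCC2abbCaba21$  (last char: '$')
  sorted[8] = a21$DbaCC2abbCab  (last char: 'b')
  sorted[9] = aCC2abbCaba21$Db  (last char: 'b')
  sorted[10] = aba21$DbaCC2abbC  (last char: 'C')
  sorted[11] = abbCaba21$DbaCC2  (last char: '2')
  sorted[12] = bCaba21$DbaCC2ab  (last char: 'b')
  sorted[13] = ba21$DbaCC2abbCa  (last char: 'a')
  sorted[14] = baCC2abbCaba21$D  (last char: 'D')
  sorted[15] = bbCaba21$DbaCC2a  (last char: 'a')
Last column: 12aCCab$bbC2baDa
Original string S is at sorted index 7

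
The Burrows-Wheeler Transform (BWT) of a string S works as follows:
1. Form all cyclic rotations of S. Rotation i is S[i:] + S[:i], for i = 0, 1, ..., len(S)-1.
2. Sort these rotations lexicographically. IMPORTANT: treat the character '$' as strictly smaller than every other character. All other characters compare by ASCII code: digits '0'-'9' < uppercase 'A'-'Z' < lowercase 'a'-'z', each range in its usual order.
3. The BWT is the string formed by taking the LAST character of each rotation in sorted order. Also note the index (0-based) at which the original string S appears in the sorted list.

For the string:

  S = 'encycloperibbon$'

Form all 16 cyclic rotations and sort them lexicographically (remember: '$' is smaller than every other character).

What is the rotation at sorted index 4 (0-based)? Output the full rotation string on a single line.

All 16 rotations (rotation i = S[i:]+S[:i]):
  rot[0] = encycloperibbon$
  rot[1] = ncycloperibbon$e
  rot[2] = cycloperibbon$en
  rot[3] = ycloperibbon$enc
  rot[4] = cloperibbon$ency
  rot[5] = loperibbon$encyc
  rot[6] = operibbon$encycl
  rot[7] = peribbon$encyclo
  rot[8] = eribbon$encyclop
  rot[9] = ribbon$encyclope
  rot[10] = ibbon$encycloper
  rot[11] = bbon$encycloperi
  rot[12] = bon$encycloperib
  rot[13] = on$encycloperibb
  rot[14] = n$encycloperibbo
  rot[15] = $encycloperibbon
Sorted (with $ < everything):
  sorted[0] = $encycloperibbon
  sorted[1] = bbon$encycloperi
  sorted[2] = bon$encycloperib
  sorted[3] = cloperibbon$ency
  sorted[4] = cycloperibbon$en
  sorted[5] = encycloperibbon$
  sorted[6] = eribbon$encyclop
  sorted[7] = ibbon$encycloper
  sorted[8] = loperibbon$encyc
  sorted[9] = n$encycloperibbo
  sorted[10] = ncycloperibbon$e
  sorted[11] = on$encycloperibb
  sorted[12] = operibbon$encycl
  sorted[13] = peribbon$encyclo
  sorted[14] = ribbon$encyclope
  sorted[15] = ycloperibbon$enc
sorted[4] = cycloperibbon$en

Answer: cycloperibbon$en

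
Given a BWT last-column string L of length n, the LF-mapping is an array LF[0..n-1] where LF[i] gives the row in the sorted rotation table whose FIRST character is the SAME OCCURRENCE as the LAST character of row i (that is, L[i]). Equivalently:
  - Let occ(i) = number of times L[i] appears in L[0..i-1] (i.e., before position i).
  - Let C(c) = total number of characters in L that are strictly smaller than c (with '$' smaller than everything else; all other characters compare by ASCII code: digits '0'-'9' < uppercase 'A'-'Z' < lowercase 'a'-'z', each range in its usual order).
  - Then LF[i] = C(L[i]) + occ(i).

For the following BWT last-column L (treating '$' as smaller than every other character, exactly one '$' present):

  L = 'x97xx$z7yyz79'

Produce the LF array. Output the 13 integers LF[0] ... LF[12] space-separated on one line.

Char counts: '$':1, '7':3, '9':2, 'x':3, 'y':2, 'z':2
C (first-col start): C('$')=0, C('7')=1, C('9')=4, C('x')=6, C('y')=9, C('z')=11
L[0]='x': occ=0, LF[0]=C('x')+0=6+0=6
L[1]='9': occ=0, LF[1]=C('9')+0=4+0=4
L[2]='7': occ=0, LF[2]=C('7')+0=1+0=1
L[3]='x': occ=1, LF[3]=C('x')+1=6+1=7
L[4]='x': occ=2, LF[4]=C('x')+2=6+2=8
L[5]='$': occ=0, LF[5]=C('$')+0=0+0=0
L[6]='z': occ=0, LF[6]=C('z')+0=11+0=11
L[7]='7': occ=1, LF[7]=C('7')+1=1+1=2
L[8]='y': occ=0, LF[8]=C('y')+0=9+0=9
L[9]='y': occ=1, LF[9]=C('y')+1=9+1=10
L[10]='z': occ=1, LF[10]=C('z')+1=11+1=12
L[11]='7': occ=2, LF[11]=C('7')+2=1+2=3
L[12]='9': occ=1, LF[12]=C('9')+1=4+1=5

Answer: 6 4 1 7 8 0 11 2 9 10 12 3 5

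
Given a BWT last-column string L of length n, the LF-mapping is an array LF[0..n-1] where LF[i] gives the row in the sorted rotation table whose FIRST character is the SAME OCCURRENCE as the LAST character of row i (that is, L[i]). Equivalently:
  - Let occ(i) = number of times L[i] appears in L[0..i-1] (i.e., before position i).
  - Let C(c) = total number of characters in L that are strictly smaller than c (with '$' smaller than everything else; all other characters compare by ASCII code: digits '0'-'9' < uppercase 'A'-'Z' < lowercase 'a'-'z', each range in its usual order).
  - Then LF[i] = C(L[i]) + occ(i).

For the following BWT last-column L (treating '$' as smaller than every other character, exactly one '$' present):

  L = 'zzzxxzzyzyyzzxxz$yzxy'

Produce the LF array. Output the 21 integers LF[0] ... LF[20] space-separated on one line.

Char counts: '$':1, 'x':5, 'y':5, 'z':10
C (first-col start): C('$')=0, C('x')=1, C('y')=6, C('z')=11
L[0]='z': occ=0, LF[0]=C('z')+0=11+0=11
L[1]='z': occ=1, LF[1]=C('z')+1=11+1=12
L[2]='z': occ=2, LF[2]=C('z')+2=11+2=13
L[3]='x': occ=0, LF[3]=C('x')+0=1+0=1
L[4]='x': occ=1, LF[4]=C('x')+1=1+1=2
L[5]='z': occ=3, LF[5]=C('z')+3=11+3=14
L[6]='z': occ=4, LF[6]=C('z')+4=11+4=15
L[7]='y': occ=0, LF[7]=C('y')+0=6+0=6
L[8]='z': occ=5, LF[8]=C('z')+5=11+5=16
L[9]='y': occ=1, LF[9]=C('y')+1=6+1=7
L[10]='y': occ=2, LF[10]=C('y')+2=6+2=8
L[11]='z': occ=6, LF[11]=C('z')+6=11+6=17
L[12]='z': occ=7, LF[12]=C('z')+7=11+7=18
L[13]='x': occ=2, LF[13]=C('x')+2=1+2=3
L[14]='x': occ=3, LF[14]=C('x')+3=1+3=4
L[15]='z': occ=8, LF[15]=C('z')+8=11+8=19
L[16]='$': occ=0, LF[16]=C('$')+0=0+0=0
L[17]='y': occ=3, LF[17]=C('y')+3=6+3=9
L[18]='z': occ=9, LF[18]=C('z')+9=11+9=20
L[19]='x': occ=4, LF[19]=C('x')+4=1+4=5
L[20]='y': occ=4, LF[20]=C('y')+4=6+4=10

Answer: 11 12 13 1 2 14 15 6 16 7 8 17 18 3 4 19 0 9 20 5 10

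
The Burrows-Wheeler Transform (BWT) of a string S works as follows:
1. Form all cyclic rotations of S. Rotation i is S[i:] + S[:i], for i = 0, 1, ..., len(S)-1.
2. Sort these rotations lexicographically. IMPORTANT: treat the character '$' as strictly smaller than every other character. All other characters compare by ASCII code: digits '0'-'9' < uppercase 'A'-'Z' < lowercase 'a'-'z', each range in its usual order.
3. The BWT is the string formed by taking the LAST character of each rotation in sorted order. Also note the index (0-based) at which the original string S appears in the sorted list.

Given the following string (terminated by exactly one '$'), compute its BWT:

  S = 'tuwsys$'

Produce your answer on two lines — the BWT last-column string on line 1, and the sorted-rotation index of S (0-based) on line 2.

Answer: syw$tus
3

Derivation:
All 7 rotations (rotation i = S[i:]+S[:i]):
  rot[0] = tuwsys$
  rot[1] = uwsys$t
  rot[2] = wsys$tu
  rot[3] = sys$tuw
  rot[4] = ys$tuws
  rot[5] = s$tuwsy
  rot[6] = $tuwsys
Sorted (with $ < everything):
  sorted[0] = $tuwsys  (last char: 's')
  sorted[1] = s$tuwsy  (last char: 'y')
  sorted[2] = sys$tuw  (last char: 'w')
  sorted[3] = tuwsys$  (last char: '$')
  sorted[4] = uwsys$t  (last char: 't')
  sorted[5] = wsys$tu  (last char: 'u')
  sorted[6] = ys$tuws  (last char: 's')
Last column: syw$tus
Original string S is at sorted index 3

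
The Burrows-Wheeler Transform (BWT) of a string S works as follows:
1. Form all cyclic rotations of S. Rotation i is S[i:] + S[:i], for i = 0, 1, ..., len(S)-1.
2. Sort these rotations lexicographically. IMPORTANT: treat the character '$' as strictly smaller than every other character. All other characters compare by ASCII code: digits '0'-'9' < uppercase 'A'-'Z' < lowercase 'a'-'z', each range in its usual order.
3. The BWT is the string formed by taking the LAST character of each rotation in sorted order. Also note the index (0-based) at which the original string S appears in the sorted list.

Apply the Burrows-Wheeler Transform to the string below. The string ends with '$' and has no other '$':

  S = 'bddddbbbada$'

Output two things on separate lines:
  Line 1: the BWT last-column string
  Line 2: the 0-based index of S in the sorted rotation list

All 12 rotations (rotation i = S[i:]+S[:i]):
  rot[0] = bddddbbbada$
  rot[1] = ddddbbbada$b
  rot[2] = dddbbbada$bd
  rot[3] = ddbbbada$bdd
  rot[4] = dbbbada$bddd
  rot[5] = bbbada$bdddd
  rot[6] = bbada$bddddb
  rot[7] = bada$bddddbb
  rot[8] = ada$bddddbbb
  rot[9] = da$bddddbbba
  rot[10] = a$bddddbbbad
  rot[11] = $bddddbbbada
Sorted (with $ < everything):
  sorted[0] = $bddddbbbada  (last char: 'a')
  sorted[1] = a$bddddbbbad  (last char: 'd')
  sorted[2] = ada$bddddbbb  (last char: 'b')
  sorted[3] = bada$bddddbb  (last char: 'b')
  sorted[4] = bbada$bddddb  (last char: 'b')
  sorted[5] = bbbada$bdddd  (last char: 'd')
  sorted[6] = bddddbbbada$  (last char: '$')
  sorted[7] = da$bddddbbba  (last char: 'a')
  sorted[8] = dbbbada$bddd  (last char: 'd')
  sorted[9] = ddbbbada$bdd  (last char: 'd')
  sorted[10] = dddbbbada$bd  (last char: 'd')
  sorted[11] = ddddbbbada$b  (last char: 'b')
Last column: adbbbd$adddb
Original string S is at sorted index 6

Answer: adbbbd$adddb
6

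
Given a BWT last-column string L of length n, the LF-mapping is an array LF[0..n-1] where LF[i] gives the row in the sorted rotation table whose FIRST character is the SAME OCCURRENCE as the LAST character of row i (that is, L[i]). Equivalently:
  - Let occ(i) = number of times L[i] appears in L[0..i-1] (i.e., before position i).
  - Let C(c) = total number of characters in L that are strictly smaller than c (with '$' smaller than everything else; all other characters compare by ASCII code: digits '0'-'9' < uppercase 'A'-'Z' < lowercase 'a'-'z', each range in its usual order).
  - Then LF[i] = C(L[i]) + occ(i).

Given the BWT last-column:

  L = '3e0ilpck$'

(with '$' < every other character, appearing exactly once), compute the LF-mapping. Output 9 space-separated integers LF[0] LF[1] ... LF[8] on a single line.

Char counts: '$':1, '0':1, '3':1, 'c':1, 'e':1, 'i':1, 'k':1, 'l':1, 'p':1
C (first-col start): C('$')=0, C('0')=1, C('3')=2, C('c')=3, C('e')=4, C('i')=5, C('k')=6, C('l')=7, C('p')=8
L[0]='3': occ=0, LF[0]=C('3')+0=2+0=2
L[1]='e': occ=0, LF[1]=C('e')+0=4+0=4
L[2]='0': occ=0, LF[2]=C('0')+0=1+0=1
L[3]='i': occ=0, LF[3]=C('i')+0=5+0=5
L[4]='l': occ=0, LF[4]=C('l')+0=7+0=7
L[5]='p': occ=0, LF[5]=C('p')+0=8+0=8
L[6]='c': occ=0, LF[6]=C('c')+0=3+0=3
L[7]='k': occ=0, LF[7]=C('k')+0=6+0=6
L[8]='$': occ=0, LF[8]=C('$')+0=0+0=0

Answer: 2 4 1 5 7 8 3 6 0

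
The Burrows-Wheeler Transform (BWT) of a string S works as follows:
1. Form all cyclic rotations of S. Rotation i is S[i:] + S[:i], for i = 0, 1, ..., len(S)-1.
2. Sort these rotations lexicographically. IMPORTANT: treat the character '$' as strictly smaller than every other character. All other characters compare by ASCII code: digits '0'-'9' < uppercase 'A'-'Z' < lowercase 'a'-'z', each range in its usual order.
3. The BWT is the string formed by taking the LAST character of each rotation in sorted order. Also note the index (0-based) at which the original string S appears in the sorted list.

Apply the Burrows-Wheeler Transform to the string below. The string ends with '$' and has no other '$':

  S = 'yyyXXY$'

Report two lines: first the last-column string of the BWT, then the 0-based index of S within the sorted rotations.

All 7 rotations (rotation i = S[i:]+S[:i]):
  rot[0] = yyyXXY$
  rot[1] = yyXXY$y
  rot[2] = yXXY$yy
  rot[3] = XXY$yyy
  rot[4] = XY$yyyX
  rot[5] = Y$yyyXX
  rot[6] = $yyyXXY
Sorted (with $ < everything):
  sorted[0] = $yyyXXY  (last char: 'Y')
  sorted[1] = XXY$yyy  (last char: 'y')
  sorted[2] = XY$yyyX  (last char: 'X')
  sorted[3] = Y$yyyXX  (last char: 'X')
  sorted[4] = yXXY$yy  (last char: 'y')
  sorted[5] = yyXXY$y  (last char: 'y')
  sorted[6] = yyyXXY$  (last char: '$')
Last column: YyXXyy$
Original string S is at sorted index 6

Answer: YyXXyy$
6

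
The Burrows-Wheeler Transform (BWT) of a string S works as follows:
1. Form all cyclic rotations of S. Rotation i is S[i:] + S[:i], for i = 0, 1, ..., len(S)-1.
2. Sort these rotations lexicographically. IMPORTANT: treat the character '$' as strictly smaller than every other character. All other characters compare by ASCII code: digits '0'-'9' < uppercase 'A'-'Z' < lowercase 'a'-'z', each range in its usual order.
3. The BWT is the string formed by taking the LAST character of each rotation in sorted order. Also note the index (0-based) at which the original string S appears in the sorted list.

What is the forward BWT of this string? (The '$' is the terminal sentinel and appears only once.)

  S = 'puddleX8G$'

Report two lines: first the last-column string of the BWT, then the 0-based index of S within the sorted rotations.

All 10 rotations (rotation i = S[i:]+S[:i]):
  rot[0] = puddleX8G$
  rot[1] = uddleX8G$p
  rot[2] = ddleX8G$pu
  rot[3] = dleX8G$pud
  rot[4] = leX8G$pudd
  rot[5] = eX8G$puddl
  rot[6] = X8G$puddle
  rot[7] = 8G$puddleX
  rot[8] = G$puddleX8
  rot[9] = $puddleX8G
Sorted (with $ < everything):
  sorted[0] = $puddleX8G  (last char: 'G')
  sorted[1] = 8G$puddleX  (last char: 'X')
  sorted[2] = G$puddleX8  (last char: '8')
  sorted[3] = X8G$puddle  (last char: 'e')
  sorted[4] = ddleX8G$pu  (last char: 'u')
  sorted[5] = dleX8G$pud  (last char: 'd')
  sorted[6] = eX8G$puddl  (last char: 'l')
  sorted[7] = leX8G$pudd  (last char: 'd')
  sorted[8] = puddleX8G$  (last char: '$')
  sorted[9] = uddleX8G$p  (last char: 'p')
Last column: GX8eudld$p
Original string S is at sorted index 8

Answer: GX8eudld$p
8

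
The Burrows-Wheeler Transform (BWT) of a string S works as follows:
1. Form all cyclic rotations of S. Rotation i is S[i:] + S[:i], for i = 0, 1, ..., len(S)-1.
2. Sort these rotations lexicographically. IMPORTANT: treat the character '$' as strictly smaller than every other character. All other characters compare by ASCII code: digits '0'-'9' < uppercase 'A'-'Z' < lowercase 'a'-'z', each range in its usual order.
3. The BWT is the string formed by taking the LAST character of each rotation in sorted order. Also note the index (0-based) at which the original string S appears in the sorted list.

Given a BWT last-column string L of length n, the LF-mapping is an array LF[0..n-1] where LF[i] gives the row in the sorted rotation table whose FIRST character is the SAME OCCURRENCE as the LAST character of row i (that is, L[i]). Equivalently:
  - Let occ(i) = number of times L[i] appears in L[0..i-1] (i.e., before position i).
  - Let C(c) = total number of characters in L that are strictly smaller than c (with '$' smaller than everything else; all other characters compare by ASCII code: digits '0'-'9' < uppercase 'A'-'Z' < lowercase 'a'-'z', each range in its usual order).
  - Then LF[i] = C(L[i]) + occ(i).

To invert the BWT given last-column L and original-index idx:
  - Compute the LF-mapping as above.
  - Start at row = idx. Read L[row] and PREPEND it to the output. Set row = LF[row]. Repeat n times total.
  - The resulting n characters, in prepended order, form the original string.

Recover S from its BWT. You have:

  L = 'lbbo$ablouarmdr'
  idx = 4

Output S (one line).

Answer: baobabdrumroll$

Derivation:
LF mapping: 7 3 4 10 0 1 5 8 11 14 2 12 9 6 13
Walk LF starting at row 4, prepending L[row]:
  step 1: row=4, L[4]='$', prepend. Next row=LF[4]=0
  step 2: row=0, L[0]='l', prepend. Next row=LF[0]=7
  step 3: row=7, L[7]='l', prepend. Next row=LF[7]=8
  step 4: row=8, L[8]='o', prepend. Next row=LF[8]=11
  step 5: row=11, L[11]='r', prepend. Next row=LF[11]=12
  step 6: row=12, L[12]='m', prepend. Next row=LF[12]=9
  step 7: row=9, L[9]='u', prepend. Next row=LF[9]=14
  step 8: row=14, L[14]='r', prepend. Next row=LF[14]=13
  step 9: row=13, L[13]='d', prepend. Next row=LF[13]=6
  step 10: row=6, L[6]='b', prepend. Next row=LF[6]=5
  step 11: row=5, L[5]='a', prepend. Next row=LF[5]=1
  step 12: row=1, L[1]='b', prepend. Next row=LF[1]=3
  step 13: row=3, L[3]='o', prepend. Next row=LF[3]=10
  step 14: row=10, L[10]='a', prepend. Next row=LF[10]=2
  step 15: row=2, L[2]='b', prepend. Next row=LF[2]=4
Reversed output: baobabdrumroll$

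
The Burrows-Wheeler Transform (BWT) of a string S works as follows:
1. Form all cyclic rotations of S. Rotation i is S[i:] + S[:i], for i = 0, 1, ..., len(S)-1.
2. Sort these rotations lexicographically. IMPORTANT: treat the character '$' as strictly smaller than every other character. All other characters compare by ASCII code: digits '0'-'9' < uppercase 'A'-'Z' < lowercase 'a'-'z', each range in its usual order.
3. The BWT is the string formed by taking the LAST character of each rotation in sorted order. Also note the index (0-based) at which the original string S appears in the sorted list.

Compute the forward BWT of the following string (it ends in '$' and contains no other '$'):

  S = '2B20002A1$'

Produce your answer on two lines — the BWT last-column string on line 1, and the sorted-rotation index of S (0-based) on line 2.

Answer: 1200AB0$22
7

Derivation:
All 10 rotations (rotation i = S[i:]+S[:i]):
  rot[0] = 2B20002A1$
  rot[1] = B20002A1$2
  rot[2] = 20002A1$2B
  rot[3] = 0002A1$2B2
  rot[4] = 002A1$2B20
  rot[5] = 02A1$2B200
  rot[6] = 2A1$2B2000
  rot[7] = A1$2B20002
  rot[8] = 1$2B20002A
  rot[9] = $2B20002A1
Sorted (with $ < everything):
  sorted[0] = $2B20002A1  (last char: '1')
  sorted[1] = 0002A1$2B2  (last char: '2')
  sorted[2] = 002A1$2B20  (last char: '0')
  sorted[3] = 02A1$2B200  (last char: '0')
  sorted[4] = 1$2B20002A  (last char: 'A')
  sorted[5] = 20002A1$2B  (last char: 'B')
  sorted[6] = 2A1$2B2000  (last char: '0')
  sorted[7] = 2B20002A1$  (last char: '$')
  sorted[8] = A1$2B20002  (last char: '2')
  sorted[9] = B20002A1$2  (last char: '2')
Last column: 1200AB0$22
Original string S is at sorted index 7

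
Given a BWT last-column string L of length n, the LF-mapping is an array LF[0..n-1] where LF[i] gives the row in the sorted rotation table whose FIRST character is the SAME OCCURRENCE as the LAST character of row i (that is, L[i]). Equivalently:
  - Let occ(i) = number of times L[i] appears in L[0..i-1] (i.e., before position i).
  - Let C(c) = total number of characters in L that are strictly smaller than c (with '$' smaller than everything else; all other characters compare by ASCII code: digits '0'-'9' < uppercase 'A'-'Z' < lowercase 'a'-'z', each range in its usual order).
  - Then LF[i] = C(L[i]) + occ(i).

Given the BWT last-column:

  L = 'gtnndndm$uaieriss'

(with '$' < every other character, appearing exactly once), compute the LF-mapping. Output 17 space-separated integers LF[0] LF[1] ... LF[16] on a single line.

Char counts: '$':1, 'a':1, 'd':2, 'e':1, 'g':1, 'i':2, 'm':1, 'n':3, 'r':1, 's':2, 't':1, 'u':1
C (first-col start): C('$')=0, C('a')=1, C('d')=2, C('e')=4, C('g')=5, C('i')=6, C('m')=8, C('n')=9, C('r')=12, C('s')=13, C('t')=15, C('u')=16
L[0]='g': occ=0, LF[0]=C('g')+0=5+0=5
L[1]='t': occ=0, LF[1]=C('t')+0=15+0=15
L[2]='n': occ=0, LF[2]=C('n')+0=9+0=9
L[3]='n': occ=1, LF[3]=C('n')+1=9+1=10
L[4]='d': occ=0, LF[4]=C('d')+0=2+0=2
L[5]='n': occ=2, LF[5]=C('n')+2=9+2=11
L[6]='d': occ=1, LF[6]=C('d')+1=2+1=3
L[7]='m': occ=0, LF[7]=C('m')+0=8+0=8
L[8]='$': occ=0, LF[8]=C('$')+0=0+0=0
L[9]='u': occ=0, LF[9]=C('u')+0=16+0=16
L[10]='a': occ=0, LF[10]=C('a')+0=1+0=1
L[11]='i': occ=0, LF[11]=C('i')+0=6+0=6
L[12]='e': occ=0, LF[12]=C('e')+0=4+0=4
L[13]='r': occ=0, LF[13]=C('r')+0=12+0=12
L[14]='i': occ=1, LF[14]=C('i')+1=6+1=7
L[15]='s': occ=0, LF[15]=C('s')+0=13+0=13
L[16]='s': occ=1, LF[16]=C('s')+1=13+1=14

Answer: 5 15 9 10 2 11 3 8 0 16 1 6 4 12 7 13 14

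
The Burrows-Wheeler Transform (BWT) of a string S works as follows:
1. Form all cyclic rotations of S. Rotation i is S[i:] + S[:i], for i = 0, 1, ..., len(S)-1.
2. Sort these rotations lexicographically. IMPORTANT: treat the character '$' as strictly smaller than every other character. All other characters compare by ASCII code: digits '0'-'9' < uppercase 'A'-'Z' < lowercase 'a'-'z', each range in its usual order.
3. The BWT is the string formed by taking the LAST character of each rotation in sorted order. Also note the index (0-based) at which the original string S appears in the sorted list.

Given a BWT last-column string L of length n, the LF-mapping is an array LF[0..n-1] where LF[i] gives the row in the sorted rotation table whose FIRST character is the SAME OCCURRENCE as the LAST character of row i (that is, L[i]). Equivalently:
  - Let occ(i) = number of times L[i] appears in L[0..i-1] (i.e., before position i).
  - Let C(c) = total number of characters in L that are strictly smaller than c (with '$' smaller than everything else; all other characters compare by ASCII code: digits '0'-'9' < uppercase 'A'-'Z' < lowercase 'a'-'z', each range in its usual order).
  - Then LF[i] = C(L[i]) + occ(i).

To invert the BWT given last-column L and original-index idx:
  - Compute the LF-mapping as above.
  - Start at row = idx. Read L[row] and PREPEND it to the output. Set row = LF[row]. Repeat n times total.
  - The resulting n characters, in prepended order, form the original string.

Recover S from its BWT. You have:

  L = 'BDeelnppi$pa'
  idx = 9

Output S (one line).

Answer: pineappleDB$

Derivation:
LF mapping: 1 2 4 5 7 8 9 10 6 0 11 3
Walk LF starting at row 9, prepending L[row]:
  step 1: row=9, L[9]='$', prepend. Next row=LF[9]=0
  step 2: row=0, L[0]='B', prepend. Next row=LF[0]=1
  step 3: row=1, L[1]='D', prepend. Next row=LF[1]=2
  step 4: row=2, L[2]='e', prepend. Next row=LF[2]=4
  step 5: row=4, L[4]='l', prepend. Next row=LF[4]=7
  step 6: row=7, L[7]='p', prepend. Next row=LF[7]=10
  step 7: row=10, L[10]='p', prepend. Next row=LF[10]=11
  step 8: row=11, L[11]='a', prepend. Next row=LF[11]=3
  step 9: row=3, L[3]='e', prepend. Next row=LF[3]=5
  step 10: row=5, L[5]='n', prepend. Next row=LF[5]=8
  step 11: row=8, L[8]='i', prepend. Next row=LF[8]=6
  step 12: row=6, L[6]='p', prepend. Next row=LF[6]=9
Reversed output: pineappleDB$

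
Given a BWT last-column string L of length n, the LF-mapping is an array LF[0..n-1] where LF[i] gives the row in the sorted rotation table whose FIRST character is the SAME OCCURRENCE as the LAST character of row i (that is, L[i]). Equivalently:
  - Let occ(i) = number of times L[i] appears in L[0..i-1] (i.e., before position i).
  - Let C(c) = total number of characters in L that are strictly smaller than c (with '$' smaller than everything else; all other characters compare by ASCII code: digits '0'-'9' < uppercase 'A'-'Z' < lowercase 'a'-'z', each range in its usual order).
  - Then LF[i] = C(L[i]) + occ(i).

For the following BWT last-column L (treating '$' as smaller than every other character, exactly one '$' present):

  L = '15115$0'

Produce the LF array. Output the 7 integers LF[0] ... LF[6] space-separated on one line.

Char counts: '$':1, '0':1, '1':3, '5':2
C (first-col start): C('$')=0, C('0')=1, C('1')=2, C('5')=5
L[0]='1': occ=0, LF[0]=C('1')+0=2+0=2
L[1]='5': occ=0, LF[1]=C('5')+0=5+0=5
L[2]='1': occ=1, LF[2]=C('1')+1=2+1=3
L[3]='1': occ=2, LF[3]=C('1')+2=2+2=4
L[4]='5': occ=1, LF[4]=C('5')+1=5+1=6
L[5]='$': occ=0, LF[5]=C('$')+0=0+0=0
L[6]='0': occ=0, LF[6]=C('0')+0=1+0=1

Answer: 2 5 3 4 6 0 1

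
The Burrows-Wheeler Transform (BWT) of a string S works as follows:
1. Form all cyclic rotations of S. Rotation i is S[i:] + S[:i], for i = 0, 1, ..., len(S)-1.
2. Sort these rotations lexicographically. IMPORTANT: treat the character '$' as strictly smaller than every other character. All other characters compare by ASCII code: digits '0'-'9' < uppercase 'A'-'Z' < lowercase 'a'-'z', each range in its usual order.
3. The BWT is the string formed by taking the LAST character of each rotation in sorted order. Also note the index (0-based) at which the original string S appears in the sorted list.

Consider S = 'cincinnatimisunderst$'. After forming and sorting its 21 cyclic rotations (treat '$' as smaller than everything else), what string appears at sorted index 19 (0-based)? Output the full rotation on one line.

All 21 rotations (rotation i = S[i:]+S[:i]):
  rot[0] = cincinnatimisunderst$
  rot[1] = incinnatimisunderst$c
  rot[2] = ncinnatimisunderst$ci
  rot[3] = cinnatimisunderst$cin
  rot[4] = innatimisunderst$cinc
  rot[5] = nnatimisunderst$cinci
  rot[6] = natimisunderst$cincin
  rot[7] = atimisunderst$cincinn
  rot[8] = timisunderst$cincinna
  rot[9] = imisunderst$cincinnat
  rot[10] = misunderst$cincinnati
  rot[11] = isunderst$cincinnatim
  rot[12] = sunderst$cincinnatimi
  rot[13] = underst$cincinnatimis
  rot[14] = nderst$cincinnatimisu
  rot[15] = derst$cincinnatimisun
  rot[16] = erst$cincinnatimisund
  rot[17] = rst$cincinnatimisunde
  rot[18] = st$cincinnatimisunder
  rot[19] = t$cincinnatimisunders
  rot[20] = $cincinnatimisunderst
Sorted (with $ < everything):
  sorted[0] = $cincinnatimisunderst
  sorted[1] = atimisunderst$cincinn
  sorted[2] = cincinnatimisunderst$
  sorted[3] = cinnatimisunderst$cin
  sorted[4] = derst$cincinnatimisun
  sorted[5] = erst$cincinnatimisund
  sorted[6] = imisunderst$cincinnat
  sorted[7] = incinnatimisunderst$c
  sorted[8] = innatimisunderst$cinc
  sorted[9] = isunderst$cincinnatim
  sorted[10] = misunderst$cincinnati
  sorted[11] = natimisunderst$cincin
  sorted[12] = ncinnatimisunderst$ci
  sorted[13] = nderst$cincinnatimisu
  sorted[14] = nnatimisunderst$cinci
  sorted[15] = rst$cincinnatimisunde
  sorted[16] = st$cincinnatimisunder
  sorted[17] = sunderst$cincinnatimi
  sorted[18] = t$cincinnatimisunders
  sorted[19] = timisunderst$cincinna
  sorted[20] = underst$cincinnatimis
sorted[19] = timisunderst$cincinna

Answer: timisunderst$cincinna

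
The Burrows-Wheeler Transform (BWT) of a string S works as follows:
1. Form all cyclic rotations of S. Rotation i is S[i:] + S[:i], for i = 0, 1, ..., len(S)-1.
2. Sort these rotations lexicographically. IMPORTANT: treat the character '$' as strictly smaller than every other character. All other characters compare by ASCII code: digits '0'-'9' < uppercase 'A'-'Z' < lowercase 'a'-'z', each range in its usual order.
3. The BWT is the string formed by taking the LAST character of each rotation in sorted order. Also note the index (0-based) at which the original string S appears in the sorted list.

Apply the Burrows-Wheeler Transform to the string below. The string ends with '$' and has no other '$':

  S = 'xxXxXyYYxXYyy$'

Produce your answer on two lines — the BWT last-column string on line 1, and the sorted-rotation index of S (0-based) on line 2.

Answer: yxxxyYXYxX$yXY
10

Derivation:
All 14 rotations (rotation i = S[i:]+S[:i]):
  rot[0] = xxXxXyYYxXYyy$
  rot[1] = xXxXyYYxXYyy$x
  rot[2] = XxXyYYxXYyy$xx
  rot[3] = xXyYYxXYyy$xxX
  rot[4] = XyYYxXYyy$xxXx
  rot[5] = yYYxXYyy$xxXxX
  rot[6] = YYxXYyy$xxXxXy
  rot[7] = YxXYyy$xxXxXyY
  rot[8] = xXYyy$xxXxXyYY
  rot[9] = XYyy$xxXxXyYYx
  rot[10] = Yyy$xxXxXyYYxX
  rot[11] = yy$xxXxXyYYxXY
  rot[12] = y$xxXxXyYYxXYy
  rot[13] = $xxXxXyYYxXYyy
Sorted (with $ < everything):
  sorted[0] = $xxXxXyYYxXYyy  (last char: 'y')
  sorted[1] = XYyy$xxXxXyYYx  (last char: 'x')
  sorted[2] = XxXyYYxXYyy$xx  (last char: 'x')
  sorted[3] = XyYYxXYyy$xxXx  (last char: 'x')
  sorted[4] = YYxXYyy$xxXxXy  (last char: 'y')
  sorted[5] = YxXYyy$xxXxXyY  (last char: 'Y')
  sorted[6] = Yyy$xxXxXyYYxX  (last char: 'X')
  sorted[7] = xXYyy$xxXxXyYY  (last char: 'Y')
  sorted[8] = xXxXyYYxXYyy$x  (last char: 'x')
  sorted[9] = xXyYYxXYyy$xxX  (last char: 'X')
  sorted[10] = xxXxXyYYxXYyy$  (last char: '$')
  sorted[11] = y$xxXxXyYYxXYy  (last char: 'y')
  sorted[12] = yYYxXYyy$xxXxX  (last char: 'X')
  sorted[13] = yy$xxXxXyYYxXY  (last char: 'Y')
Last column: yxxxyYXYxX$yXY
Original string S is at sorted index 10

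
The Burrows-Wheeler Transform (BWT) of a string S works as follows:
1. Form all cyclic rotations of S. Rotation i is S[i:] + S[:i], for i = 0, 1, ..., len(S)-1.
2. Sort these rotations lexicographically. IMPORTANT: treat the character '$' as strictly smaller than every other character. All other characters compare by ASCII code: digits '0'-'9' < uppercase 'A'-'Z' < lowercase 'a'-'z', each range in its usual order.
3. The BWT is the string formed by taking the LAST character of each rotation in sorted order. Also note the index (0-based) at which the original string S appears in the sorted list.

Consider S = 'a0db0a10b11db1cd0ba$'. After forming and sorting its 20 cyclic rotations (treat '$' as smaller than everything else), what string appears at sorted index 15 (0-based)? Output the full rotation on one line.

All 20 rotations (rotation i = S[i:]+S[:i]):
  rot[0] = a0db0a10b11db1cd0ba$
  rot[1] = 0db0a10b11db1cd0ba$a
  rot[2] = db0a10b11db1cd0ba$a0
  rot[3] = b0a10b11db1cd0ba$a0d
  rot[4] = 0a10b11db1cd0ba$a0db
  rot[5] = a10b11db1cd0ba$a0db0
  rot[6] = 10b11db1cd0ba$a0db0a
  rot[7] = 0b11db1cd0ba$a0db0a1
  rot[8] = b11db1cd0ba$a0db0a10
  rot[9] = 11db1cd0ba$a0db0a10b
  rot[10] = 1db1cd0ba$a0db0a10b1
  rot[11] = db1cd0ba$a0db0a10b11
  rot[12] = b1cd0ba$a0db0a10b11d
  rot[13] = 1cd0ba$a0db0a10b11db
  rot[14] = cd0ba$a0db0a10b11db1
  rot[15] = d0ba$a0db0a10b11db1c
  rot[16] = 0ba$a0db0a10b11db1cd
  rot[17] = ba$a0db0a10b11db1cd0
  rot[18] = a$a0db0a10b11db1cd0b
  rot[19] = $a0db0a10b11db1cd0ba
Sorted (with $ < everything):
  sorted[0] = $a0db0a10b11db1cd0ba
  sorted[1] = 0a10b11db1cd0ba$a0db
  sorted[2] = 0b11db1cd0ba$a0db0a1
  sorted[3] = 0ba$a0db0a10b11db1cd
  sorted[4] = 0db0a10b11db1cd0ba$a
  sorted[5] = 10b11db1cd0ba$a0db0a
  sorted[6] = 11db1cd0ba$a0db0a10b
  sorted[7] = 1cd0ba$a0db0a10b11db
  sorted[8] = 1db1cd0ba$a0db0a10b1
  sorted[9] = a$a0db0a10b11db1cd0b
  sorted[10] = a0db0a10b11db1cd0ba$
  sorted[11] = a10b11db1cd0ba$a0db0
  sorted[12] = b0a10b11db1cd0ba$a0d
  sorted[13] = b11db1cd0ba$a0db0a10
  sorted[14] = b1cd0ba$a0db0a10b11d
  sorted[15] = ba$a0db0a10b11db1cd0
  sorted[16] = cd0ba$a0db0a10b11db1
  sorted[17] = d0ba$a0db0a10b11db1c
  sorted[18] = db0a10b11db1cd0ba$a0
  sorted[19] = db1cd0ba$a0db0a10b11
sorted[15] = ba$a0db0a10b11db1cd0

Answer: ba$a0db0a10b11db1cd0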